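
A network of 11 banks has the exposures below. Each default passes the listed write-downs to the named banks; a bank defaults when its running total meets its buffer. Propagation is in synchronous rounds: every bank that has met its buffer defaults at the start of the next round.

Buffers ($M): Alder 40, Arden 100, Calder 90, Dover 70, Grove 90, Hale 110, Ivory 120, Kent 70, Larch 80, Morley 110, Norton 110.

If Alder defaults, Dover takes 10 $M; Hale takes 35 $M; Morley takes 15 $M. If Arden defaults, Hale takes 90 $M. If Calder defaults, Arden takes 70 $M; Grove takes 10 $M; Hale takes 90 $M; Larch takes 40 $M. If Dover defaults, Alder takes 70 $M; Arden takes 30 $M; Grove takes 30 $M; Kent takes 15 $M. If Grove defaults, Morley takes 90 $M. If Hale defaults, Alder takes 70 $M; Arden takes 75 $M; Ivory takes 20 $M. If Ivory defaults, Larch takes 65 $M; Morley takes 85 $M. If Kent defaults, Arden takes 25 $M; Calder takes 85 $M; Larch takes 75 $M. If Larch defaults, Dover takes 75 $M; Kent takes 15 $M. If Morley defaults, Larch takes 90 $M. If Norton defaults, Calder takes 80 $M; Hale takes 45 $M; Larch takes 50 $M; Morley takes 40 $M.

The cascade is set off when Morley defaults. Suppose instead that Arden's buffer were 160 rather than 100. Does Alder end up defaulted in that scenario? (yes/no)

With Arden's buffer at 160:
Round 1 — Morley defaults (initial).
  Larch: +90 → 90 ≥ 80
Round 2 — Larch defaults.
  Dover: +75 → 75 ≥ 70
  Kent: +15 → 15 < 70
Round 3 — Dover defaults.
  Alder: +70 → 70 ≥ 40
  Arden: +30 → 30 < 160
  Grove: +30 → 30 < 90
  Kent: +15 → 30 < 70
Round 4 — Alder defaults.
  Hale: +35 → 35 < 110
No further defaults.

yes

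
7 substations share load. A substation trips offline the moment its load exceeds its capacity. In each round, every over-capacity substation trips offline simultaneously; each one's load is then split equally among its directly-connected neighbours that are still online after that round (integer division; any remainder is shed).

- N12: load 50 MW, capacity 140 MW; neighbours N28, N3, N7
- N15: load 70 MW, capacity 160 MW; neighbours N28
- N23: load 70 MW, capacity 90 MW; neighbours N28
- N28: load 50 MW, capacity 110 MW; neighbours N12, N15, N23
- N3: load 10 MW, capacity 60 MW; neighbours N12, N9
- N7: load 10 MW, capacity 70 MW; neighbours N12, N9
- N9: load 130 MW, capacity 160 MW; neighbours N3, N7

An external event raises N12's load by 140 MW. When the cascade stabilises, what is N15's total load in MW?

126

Round 1 — N12 at 190 > 140. N12 trips offline.
  N12 sheds 190 MW to N28, N3, N7: 63 each (1 lost).
    N28: 50+63 = 113 > 110
    N3: 10+63 = 73 > 60
    N7: 10+63 = 73 > 70
Round 2 — N28, N3, N7 trip offline.
  N28 sheds 113 MW to N15, N23: 56 each (1 lost).
    N15: 70+56 = 126 ≤ 160
    N23: 70+56 = 126 > 90
  N3 sheds 73 MW to N9: 73 each.
    N9: 130+73 = 203 > 160
  N7 sheds 73 MW to N9: 73 each.
    N9: 203+73 = 276 > 160
Round 3 — N23, N9 trip offline.
  N23 sheds 126 MW: no online neighbours, lost.
  N9 sheds 276 MW: no online neighbours, lost.
No further trips.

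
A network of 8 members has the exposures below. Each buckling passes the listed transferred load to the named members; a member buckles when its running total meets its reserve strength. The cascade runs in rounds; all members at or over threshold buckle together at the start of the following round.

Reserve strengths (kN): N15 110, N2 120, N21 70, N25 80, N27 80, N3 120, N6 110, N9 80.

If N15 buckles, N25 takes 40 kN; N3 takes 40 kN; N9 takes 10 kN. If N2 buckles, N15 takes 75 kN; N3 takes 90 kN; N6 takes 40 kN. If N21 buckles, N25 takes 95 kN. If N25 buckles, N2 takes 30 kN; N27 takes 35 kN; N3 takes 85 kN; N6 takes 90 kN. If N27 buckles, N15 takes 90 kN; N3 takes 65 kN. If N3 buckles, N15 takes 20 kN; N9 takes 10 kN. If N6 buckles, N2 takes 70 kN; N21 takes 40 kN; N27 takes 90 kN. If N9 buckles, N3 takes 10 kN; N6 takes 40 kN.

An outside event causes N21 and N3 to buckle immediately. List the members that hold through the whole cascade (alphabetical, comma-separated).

N15, N2, N27, N6, N9

Round 1 — N21, N3 buckle (initial).
  N15: +20 → 20 < 110
  N25: +95 → 95 ≥ 80
  N9: +10 → 10 < 80
Round 2 — N25 buckles.
  N2: +30 → 30 < 120
  N27: +35 → 35 < 80
  N6: +90 → 90 < 110
No further bucklings.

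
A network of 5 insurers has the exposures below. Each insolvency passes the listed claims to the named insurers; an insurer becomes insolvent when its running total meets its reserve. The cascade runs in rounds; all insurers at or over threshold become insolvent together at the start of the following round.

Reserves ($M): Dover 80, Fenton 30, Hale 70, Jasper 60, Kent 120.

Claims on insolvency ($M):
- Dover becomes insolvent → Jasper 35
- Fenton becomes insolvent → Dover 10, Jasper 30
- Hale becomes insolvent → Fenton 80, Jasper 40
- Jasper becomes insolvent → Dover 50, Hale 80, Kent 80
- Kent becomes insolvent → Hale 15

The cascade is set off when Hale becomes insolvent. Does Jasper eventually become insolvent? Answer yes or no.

yes

Round 1 — Hale becomes insolvent (initial).
  Fenton: +80 → 80 ≥ 30
  Jasper: +40 → 40 < 60
Round 2 — Fenton becomes insolvent.
  Dover: +10 → 10 < 80
  Jasper: +30 → 70 ≥ 60
Round 3 — Jasper becomes insolvent.
  Dover: +50 → 60 < 80
  Kent: +80 → 80 < 120
No further insolvencies.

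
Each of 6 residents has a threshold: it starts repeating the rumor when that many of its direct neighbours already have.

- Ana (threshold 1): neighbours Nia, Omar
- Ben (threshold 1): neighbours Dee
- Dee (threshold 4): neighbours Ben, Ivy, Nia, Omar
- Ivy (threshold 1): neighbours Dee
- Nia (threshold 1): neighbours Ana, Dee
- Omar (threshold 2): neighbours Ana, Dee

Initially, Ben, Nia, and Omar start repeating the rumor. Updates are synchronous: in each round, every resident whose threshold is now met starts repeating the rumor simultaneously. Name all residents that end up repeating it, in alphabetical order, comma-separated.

Round 1 — Ben, Nia, Omar start repeating the rumor (initial).
Round 2 — checking thresholds:
  Ana: 2 of 2 neighbours ≥ 1, starts repeating the rumor.
  Dee: 3 of 4 neighbours < 4, not yet.
Round 3 — no new spreads; cascade stops.

Ana, Ben, Nia, Omar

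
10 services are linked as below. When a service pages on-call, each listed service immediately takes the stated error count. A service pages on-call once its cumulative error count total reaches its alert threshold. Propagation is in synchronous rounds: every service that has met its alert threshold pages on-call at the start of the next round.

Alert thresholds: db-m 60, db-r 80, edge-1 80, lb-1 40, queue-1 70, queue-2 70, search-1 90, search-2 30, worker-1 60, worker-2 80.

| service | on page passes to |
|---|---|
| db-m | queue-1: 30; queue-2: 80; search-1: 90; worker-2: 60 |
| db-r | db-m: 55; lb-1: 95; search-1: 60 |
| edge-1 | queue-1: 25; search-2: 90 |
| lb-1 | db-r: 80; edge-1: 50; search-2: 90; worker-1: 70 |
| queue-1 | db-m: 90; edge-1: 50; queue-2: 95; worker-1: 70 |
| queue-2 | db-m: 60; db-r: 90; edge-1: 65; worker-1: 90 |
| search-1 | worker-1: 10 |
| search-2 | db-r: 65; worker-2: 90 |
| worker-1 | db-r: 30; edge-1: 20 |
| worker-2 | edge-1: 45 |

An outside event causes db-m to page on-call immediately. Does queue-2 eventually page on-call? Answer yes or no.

yes

Round 1 — db-m pages on-call (initial).
  queue-1: +30 → 30 < 70
  queue-2: +80 → 80 ≥ 70
  search-1: +90 → 90 ≥ 90
  worker-2: +60 → 60 < 80
Round 2 — queue-2, search-1 page on-call.
  db-r: +90 → 90 ≥ 80
  edge-1: +65 → 65 < 80
  worker-1: +90+10 → 100 ≥ 60
Round 3 — db-r, worker-1 page on-call.
  edge-1: +20 → 85 ≥ 80
  lb-1: +95 → 95 ≥ 40
Round 4 — edge-1, lb-1 page on-call.
  queue-1: +25 → 55 < 70
  search-2: +90+90 → 180 ≥ 30
Round 5 — search-2 pages on-call.
  worker-2: +90 → 150 ≥ 80
Round 6 — worker-2 pages on-call.
No further pages.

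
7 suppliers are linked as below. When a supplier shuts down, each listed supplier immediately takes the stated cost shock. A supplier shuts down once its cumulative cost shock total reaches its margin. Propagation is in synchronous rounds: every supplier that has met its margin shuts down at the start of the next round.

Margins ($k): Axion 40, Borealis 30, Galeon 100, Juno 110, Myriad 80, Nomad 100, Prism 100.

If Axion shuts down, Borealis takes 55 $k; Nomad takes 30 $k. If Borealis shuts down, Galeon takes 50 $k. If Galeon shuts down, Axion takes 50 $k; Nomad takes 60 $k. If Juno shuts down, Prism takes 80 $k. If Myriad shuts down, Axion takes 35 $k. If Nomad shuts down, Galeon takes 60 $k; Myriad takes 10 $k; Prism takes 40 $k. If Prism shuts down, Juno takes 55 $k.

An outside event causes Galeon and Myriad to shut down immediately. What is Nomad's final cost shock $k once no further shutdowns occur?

90

Round 1 — Galeon, Myriad shut down (initial).
  Axion: +50+35 → 85 ≥ 40
  Nomad: +60 → 60 < 100
Round 2 — Axion shuts down.
  Borealis: +55 → 55 ≥ 30
  Nomad: +30 → 90 < 100
Round 3 — Borealis shuts down.
No further shutdowns.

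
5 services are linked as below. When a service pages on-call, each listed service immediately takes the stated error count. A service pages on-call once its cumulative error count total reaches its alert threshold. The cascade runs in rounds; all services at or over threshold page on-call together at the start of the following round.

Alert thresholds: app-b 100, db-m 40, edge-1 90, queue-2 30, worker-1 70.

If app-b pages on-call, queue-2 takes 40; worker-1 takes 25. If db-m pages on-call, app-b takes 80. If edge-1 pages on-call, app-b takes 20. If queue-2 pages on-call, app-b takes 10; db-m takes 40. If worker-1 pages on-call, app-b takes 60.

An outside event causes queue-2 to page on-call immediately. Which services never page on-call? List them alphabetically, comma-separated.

Round 1 — queue-2 pages on-call (initial).
  app-b: +10 → 10 < 100
  db-m: +40 → 40 ≥ 40
Round 2 — db-m pages on-call.
  app-b: +80 → 90 < 100
No further pages.

app-b, edge-1, worker-1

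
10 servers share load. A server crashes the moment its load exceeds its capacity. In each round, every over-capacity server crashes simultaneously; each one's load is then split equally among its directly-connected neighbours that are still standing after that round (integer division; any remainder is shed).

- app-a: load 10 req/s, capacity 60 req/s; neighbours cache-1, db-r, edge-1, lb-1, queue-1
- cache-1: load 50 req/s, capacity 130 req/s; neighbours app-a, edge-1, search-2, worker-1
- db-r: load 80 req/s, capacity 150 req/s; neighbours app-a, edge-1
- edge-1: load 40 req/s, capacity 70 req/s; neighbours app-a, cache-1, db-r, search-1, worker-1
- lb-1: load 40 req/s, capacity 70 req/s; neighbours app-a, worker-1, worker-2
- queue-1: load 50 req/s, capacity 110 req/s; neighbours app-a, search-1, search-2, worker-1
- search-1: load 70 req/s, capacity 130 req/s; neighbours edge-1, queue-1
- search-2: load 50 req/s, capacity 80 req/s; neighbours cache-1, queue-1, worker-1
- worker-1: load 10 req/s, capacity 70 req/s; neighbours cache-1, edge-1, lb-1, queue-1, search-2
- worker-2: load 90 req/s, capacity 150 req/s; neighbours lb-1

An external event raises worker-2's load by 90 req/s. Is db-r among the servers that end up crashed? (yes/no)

no

Round 1 — worker-2 at 180 > 150. worker-2 crashes.
  worker-2 sheds 180 req/s to lb-1: 180 each.
    lb-1: 40+180 = 220 > 70
Round 2 — lb-1 crashes.
  lb-1 sheds 220 req/s to app-a, worker-1: 110 each.
    app-a: 10+110 = 120 > 60
    worker-1: 10+110 = 120 > 70
Round 3 — app-a, worker-1 crash.
  app-a sheds 120 req/s to cache-1, db-r, edge-1, queue-1: 30 each.
    cache-1: 50+30 = 80 ≤ 130
    db-r: 80+30 = 110 ≤ 150
    edge-1: 40+30 = 70 ≤ 70
    queue-1: 50+30 = 80 ≤ 110
  worker-1 sheds 120 req/s to cache-1, edge-1, queue-1, search-2: 30 each.
    cache-1: 80+30 = 110 ≤ 130
    edge-1: 70+30 = 100 > 70
    queue-1: 80+30 = 110 ≤ 110
    search-2: 50+30 = 80 ≤ 80
Round 4 — edge-1 crashes.
  edge-1 sheds 100 req/s to cache-1, db-r, search-1: 33 each (1 lost).
    cache-1: 110+33 = 143 > 130
    db-r: 110+33 = 143 ≤ 150
    search-1: 70+33 = 103 ≤ 130
Round 5 — cache-1 crashes.
  cache-1 sheds 143 req/s to search-2: 143 each.
    search-2: 80+143 = 223 > 80
Round 6 — search-2 crashes.
  search-2 sheds 223 req/s to queue-1: 223 each.
    queue-1: 110+223 = 333 > 110
Round 7 — queue-1 crashes.
  queue-1 sheds 333 req/s to search-1: 333 each.
    search-1: 103+333 = 436 > 130
Round 8 — search-1 crashes.
  search-1 sheds 436 req/s: no online neighbours, lost.
No further crashes.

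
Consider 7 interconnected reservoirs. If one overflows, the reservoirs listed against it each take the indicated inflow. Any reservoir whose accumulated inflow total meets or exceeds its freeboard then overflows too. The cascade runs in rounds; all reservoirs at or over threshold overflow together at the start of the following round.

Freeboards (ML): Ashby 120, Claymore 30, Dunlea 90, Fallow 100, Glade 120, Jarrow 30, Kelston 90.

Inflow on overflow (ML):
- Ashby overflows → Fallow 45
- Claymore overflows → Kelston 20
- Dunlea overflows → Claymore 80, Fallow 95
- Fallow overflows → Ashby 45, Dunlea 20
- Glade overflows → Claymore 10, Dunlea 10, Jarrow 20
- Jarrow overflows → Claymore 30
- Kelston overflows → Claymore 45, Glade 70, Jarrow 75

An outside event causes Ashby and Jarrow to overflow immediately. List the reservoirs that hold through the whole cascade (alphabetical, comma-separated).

Dunlea, Fallow, Glade, Kelston

Round 1 — Ashby, Jarrow overflow (initial).
  Claymore: +30 → 30 ≥ 30
  Fallow: +45 → 45 < 100
Round 2 — Claymore overflows.
  Kelston: +20 → 20 < 90
No further overflows.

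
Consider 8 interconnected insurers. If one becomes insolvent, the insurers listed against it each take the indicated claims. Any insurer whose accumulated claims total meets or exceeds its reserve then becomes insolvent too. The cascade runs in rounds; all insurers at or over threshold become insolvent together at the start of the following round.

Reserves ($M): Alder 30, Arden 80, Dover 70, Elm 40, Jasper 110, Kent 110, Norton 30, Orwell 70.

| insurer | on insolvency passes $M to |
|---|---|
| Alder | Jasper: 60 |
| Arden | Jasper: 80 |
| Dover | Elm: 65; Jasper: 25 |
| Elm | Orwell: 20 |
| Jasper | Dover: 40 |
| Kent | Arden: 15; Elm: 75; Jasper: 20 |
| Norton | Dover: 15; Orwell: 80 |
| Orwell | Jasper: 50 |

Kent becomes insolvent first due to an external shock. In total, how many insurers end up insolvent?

Round 1 — Kent becomes insolvent (initial).
  Arden: +15 → 15 < 80
  Elm: +75 → 75 ≥ 40
  Jasper: +20 → 20 < 110
Round 2 — Elm becomes insolvent.
  Orwell: +20 → 20 < 70
No further insolvencies.

2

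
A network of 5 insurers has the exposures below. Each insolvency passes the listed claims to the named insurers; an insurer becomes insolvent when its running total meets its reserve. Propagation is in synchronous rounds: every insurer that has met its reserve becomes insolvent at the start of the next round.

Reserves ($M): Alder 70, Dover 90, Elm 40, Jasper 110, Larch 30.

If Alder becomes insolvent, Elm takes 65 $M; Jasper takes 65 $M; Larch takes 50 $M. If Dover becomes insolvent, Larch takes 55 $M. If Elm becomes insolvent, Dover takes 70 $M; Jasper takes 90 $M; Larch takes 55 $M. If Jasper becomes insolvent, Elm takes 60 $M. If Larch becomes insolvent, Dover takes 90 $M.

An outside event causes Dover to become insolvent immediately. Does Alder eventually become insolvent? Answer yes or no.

Round 1 — Dover becomes insolvent (initial).
  Larch: +55 → 55 ≥ 30
Round 2 — Larch becomes insolvent.
No further insolvencies.

no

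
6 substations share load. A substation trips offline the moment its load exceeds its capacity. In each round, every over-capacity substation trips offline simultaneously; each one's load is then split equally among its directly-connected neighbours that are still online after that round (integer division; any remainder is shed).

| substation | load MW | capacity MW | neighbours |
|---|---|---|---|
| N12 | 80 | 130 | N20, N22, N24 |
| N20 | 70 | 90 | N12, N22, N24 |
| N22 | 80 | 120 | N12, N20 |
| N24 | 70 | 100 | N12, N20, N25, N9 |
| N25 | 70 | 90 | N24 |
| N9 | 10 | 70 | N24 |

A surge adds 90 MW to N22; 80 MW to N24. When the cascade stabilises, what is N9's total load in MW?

47

Round 1 — N22 at 170 > 120; N24 at 150 > 100. N22, N24 trip offline.
  N22 sheds 170 MW to N12, N20: 85 each.
    N12: 80+85 = 165 > 130
    N20: 70+85 = 155 > 90
  N24 sheds 150 MW to N12, N20, N25, N9: 37 each (2 lost).
    N12: 165+37 = 202 > 130
    N20: 155+37 = 192 > 90
    N25: 70+37 = 107 > 90
    N9: 10+37 = 47 ≤ 70
Round 2 — N12, N20, N25 trip offline.
  N12 sheds 202 MW: no online neighbours, lost.
  N20 sheds 192 MW: no online neighbours, lost.
  N25 sheds 107 MW: no online neighbours, lost.
No further trips.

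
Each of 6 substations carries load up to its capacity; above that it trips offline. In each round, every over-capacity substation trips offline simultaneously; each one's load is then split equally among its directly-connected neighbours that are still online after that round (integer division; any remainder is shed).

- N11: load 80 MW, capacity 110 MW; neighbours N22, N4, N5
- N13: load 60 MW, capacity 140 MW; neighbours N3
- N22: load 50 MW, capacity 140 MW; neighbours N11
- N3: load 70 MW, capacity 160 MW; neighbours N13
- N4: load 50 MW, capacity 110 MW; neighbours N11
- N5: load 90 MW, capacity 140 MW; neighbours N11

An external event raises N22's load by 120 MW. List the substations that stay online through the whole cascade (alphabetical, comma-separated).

Round 1 — N22 at 170 > 140. N22 trips offline.
  N22 sheds 170 MW to N11: 170 each.
    N11: 80+170 = 250 > 110
Round 2 — N11 trips offline.
  N11 sheds 250 MW to N4, N5: 125 each.
    N4: 50+125 = 175 > 110
    N5: 90+125 = 215 > 140
Round 3 — N4, N5 trip offline.
  N4 sheds 175 MW: no online neighbours, lost.
  N5 sheds 215 MW: no online neighbours, lost.
No further trips.

N13, N3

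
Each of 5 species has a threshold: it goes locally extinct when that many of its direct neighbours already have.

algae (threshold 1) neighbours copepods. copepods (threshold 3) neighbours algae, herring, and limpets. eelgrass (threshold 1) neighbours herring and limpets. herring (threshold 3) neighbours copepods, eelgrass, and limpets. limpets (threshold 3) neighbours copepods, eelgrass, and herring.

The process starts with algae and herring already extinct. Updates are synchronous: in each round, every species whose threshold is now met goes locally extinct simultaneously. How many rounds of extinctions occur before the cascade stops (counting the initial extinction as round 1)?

2

Round 1 — algae, herring go locally extinct (initial).
Round 2 — checking thresholds:
  copepods: 2 of 3 neighbours < 3, not yet.
  eelgrass: 1 of 2 neighbours ≥ 1, goes locally extinct.
  limpets: 1 of 3 neighbours < 3, not yet.
Round 3 — no new extinctions; cascade stops.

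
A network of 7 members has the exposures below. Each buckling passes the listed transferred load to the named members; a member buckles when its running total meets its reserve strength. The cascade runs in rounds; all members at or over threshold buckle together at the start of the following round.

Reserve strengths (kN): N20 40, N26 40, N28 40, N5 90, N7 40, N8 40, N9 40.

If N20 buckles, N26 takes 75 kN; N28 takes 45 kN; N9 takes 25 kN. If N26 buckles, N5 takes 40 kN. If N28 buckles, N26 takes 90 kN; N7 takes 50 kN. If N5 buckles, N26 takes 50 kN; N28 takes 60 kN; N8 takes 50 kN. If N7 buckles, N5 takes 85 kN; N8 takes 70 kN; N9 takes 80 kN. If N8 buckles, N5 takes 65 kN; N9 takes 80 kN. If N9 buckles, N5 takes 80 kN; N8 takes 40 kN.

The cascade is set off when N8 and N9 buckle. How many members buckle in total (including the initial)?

Round 1 — N8, N9 buckle (initial).
  N5: +65+80 → 145 ≥ 90
Round 2 — N5 buckles.
  N26: +50 → 50 ≥ 40
  N28: +60 → 60 ≥ 40
Round 3 — N26, N28 buckle.
  N7: +50 → 50 ≥ 40
Round 4 — N7 buckles.
No further bucklings.

6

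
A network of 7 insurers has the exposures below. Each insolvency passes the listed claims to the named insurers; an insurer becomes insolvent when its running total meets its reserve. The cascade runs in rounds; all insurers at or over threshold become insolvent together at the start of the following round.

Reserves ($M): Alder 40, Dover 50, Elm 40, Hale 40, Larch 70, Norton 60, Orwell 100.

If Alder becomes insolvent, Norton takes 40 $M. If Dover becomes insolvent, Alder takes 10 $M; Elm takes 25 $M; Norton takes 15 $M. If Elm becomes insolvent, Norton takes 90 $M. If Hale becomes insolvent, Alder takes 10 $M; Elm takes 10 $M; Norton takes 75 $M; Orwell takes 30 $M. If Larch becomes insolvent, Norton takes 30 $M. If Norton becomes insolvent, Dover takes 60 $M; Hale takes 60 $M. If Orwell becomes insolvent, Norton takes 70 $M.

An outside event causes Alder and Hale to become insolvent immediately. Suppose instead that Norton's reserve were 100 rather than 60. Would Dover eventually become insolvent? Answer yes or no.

yes

With Norton's reserve at 100:
Round 1 — Alder, Hale become insolvent (initial).
  Elm: +10 → 10 < 40
  Norton: +40+75 → 115 ≥ 100
  Orwell: +30 → 30 < 100
Round 2 — Norton becomes insolvent.
  Dover: +60 → 60 ≥ 50
Round 3 — Dover becomes insolvent.
  Elm: +25 → 35 < 40
No further insolvencies.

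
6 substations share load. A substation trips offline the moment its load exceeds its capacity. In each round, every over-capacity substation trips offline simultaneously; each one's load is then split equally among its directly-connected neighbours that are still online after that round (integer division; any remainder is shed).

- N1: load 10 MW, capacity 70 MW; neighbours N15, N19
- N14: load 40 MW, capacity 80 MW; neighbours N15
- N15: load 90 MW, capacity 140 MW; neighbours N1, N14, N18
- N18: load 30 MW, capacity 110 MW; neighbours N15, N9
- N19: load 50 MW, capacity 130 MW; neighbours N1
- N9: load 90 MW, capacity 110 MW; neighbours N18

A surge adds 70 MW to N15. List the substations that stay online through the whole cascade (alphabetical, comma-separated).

Round 1 — N15 at 160 > 140. N15 trips offline.
  N15 sheds 160 MW to N1, N14, N18: 53 each (1 lost).
    N1: 10+53 = 63 ≤ 70
    N14: 40+53 = 93 > 80
    N18: 30+53 = 83 ≤ 110
Round 2 — N14 trips offline.
  N14 sheds 93 MW: no online neighbours, lost.
No further trips.

N1, N18, N19, N9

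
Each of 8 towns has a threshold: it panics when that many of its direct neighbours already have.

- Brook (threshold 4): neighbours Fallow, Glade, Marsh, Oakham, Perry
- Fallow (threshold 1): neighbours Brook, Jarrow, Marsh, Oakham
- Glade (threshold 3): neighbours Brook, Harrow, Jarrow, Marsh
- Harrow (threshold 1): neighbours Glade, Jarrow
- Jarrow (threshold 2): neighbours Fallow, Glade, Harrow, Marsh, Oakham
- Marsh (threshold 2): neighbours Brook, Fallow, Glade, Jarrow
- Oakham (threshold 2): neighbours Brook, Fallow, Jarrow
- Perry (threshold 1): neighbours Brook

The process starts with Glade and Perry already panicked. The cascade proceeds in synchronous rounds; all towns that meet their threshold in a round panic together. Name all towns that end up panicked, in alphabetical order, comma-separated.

Brook, Fallow, Glade, Harrow, Jarrow, Marsh, Oakham, Perry

Round 1 — Glade, Perry panic (initial).
Round 2 — checking thresholds:
  Brook: 2 of 5 neighbours < 4, holds.
  Harrow: 1 of 2 neighbours ≥ 1, panics.
  Jarrow: 1 of 5 neighbours < 2, holds.
  Marsh: 1 of 4 neighbours < 2, holds.
Round 3 — checking thresholds:
  Brook: 2 of 5 neighbours < 4, holds.
  Jarrow: 2 of 5 neighbours ≥ 2, panics.
  Marsh: 1 of 4 neighbours < 2, holds.
Round 4 — checking thresholds:
  Brook: 2 of 5 neighbours < 4, holds.
  Fallow: 1 of 4 neighbours ≥ 1, panics.
  Marsh: 2 of 4 neighbours ≥ 2, panics.
  Oakham: 1 of 3 neighbours < 2, holds.
Round 5 — checking thresholds:
  Brook: 4 of 5 neighbours ≥ 4, panics.
  Oakham: 2 of 3 neighbours ≥ 2, panics.
Round 6 — no new panics; cascade stops.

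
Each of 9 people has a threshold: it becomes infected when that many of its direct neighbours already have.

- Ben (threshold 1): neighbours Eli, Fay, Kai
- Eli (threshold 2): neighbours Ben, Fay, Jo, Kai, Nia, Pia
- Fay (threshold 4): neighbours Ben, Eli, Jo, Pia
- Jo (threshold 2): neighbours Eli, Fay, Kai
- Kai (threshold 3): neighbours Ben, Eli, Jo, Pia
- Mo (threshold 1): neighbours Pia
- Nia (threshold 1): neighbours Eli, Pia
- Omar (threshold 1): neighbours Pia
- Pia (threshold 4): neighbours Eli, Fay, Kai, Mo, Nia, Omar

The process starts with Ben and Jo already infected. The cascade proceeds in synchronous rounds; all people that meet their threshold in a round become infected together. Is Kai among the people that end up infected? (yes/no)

yes

Round 1 — Ben, Jo become infected (initial).
Round 2 — checking thresholds:
  Eli: 2 of 6 neighbours ≥ 2, becomes infected.
  Fay: 2 of 4 neighbours < 4, below threshold.
  Kai: 2 of 4 neighbours < 3, below threshold.
Round 3 — checking thresholds:
  Fay: 3 of 4 neighbours < 4, below threshold.
  Kai: 3 of 4 neighbours ≥ 3, becomes infected.
  Nia: 1 of 2 neighbours ≥ 1, becomes infected.
  Pia: 1 of 6 neighbours < 4, below threshold.
Round 4 — no new infections; cascade stops.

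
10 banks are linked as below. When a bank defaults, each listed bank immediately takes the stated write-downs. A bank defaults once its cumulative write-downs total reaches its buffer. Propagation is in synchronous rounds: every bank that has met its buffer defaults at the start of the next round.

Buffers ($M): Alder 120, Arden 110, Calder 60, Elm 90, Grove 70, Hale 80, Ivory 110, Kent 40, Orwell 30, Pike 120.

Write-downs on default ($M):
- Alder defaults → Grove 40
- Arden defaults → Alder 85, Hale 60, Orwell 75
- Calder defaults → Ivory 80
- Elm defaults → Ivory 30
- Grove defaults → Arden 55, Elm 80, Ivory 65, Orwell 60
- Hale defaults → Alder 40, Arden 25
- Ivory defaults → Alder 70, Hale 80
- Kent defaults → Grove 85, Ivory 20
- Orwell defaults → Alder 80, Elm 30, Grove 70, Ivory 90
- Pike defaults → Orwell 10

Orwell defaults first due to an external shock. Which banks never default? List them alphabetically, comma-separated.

Round 1 — Orwell defaults (initial).
  Alder: +80 → 80 < 120
  Elm: +30 → 30 < 90
  Grove: +70 → 70 ≥ 70
  Ivory: +90 → 90 < 110
Round 2 — Grove defaults.
  Arden: +55 → 55 < 110
  Elm: +80 → 110 ≥ 90
  Ivory: +65 → 155 ≥ 110
Round 3 — Elm, Ivory default.
  Alder: +70 → 150 ≥ 120
  Hale: +80 → 80 ≥ 80
Round 4 — Alder, Hale default.
  Arden: +25 → 80 < 110
No further defaults.

Arden, Calder, Kent, Pike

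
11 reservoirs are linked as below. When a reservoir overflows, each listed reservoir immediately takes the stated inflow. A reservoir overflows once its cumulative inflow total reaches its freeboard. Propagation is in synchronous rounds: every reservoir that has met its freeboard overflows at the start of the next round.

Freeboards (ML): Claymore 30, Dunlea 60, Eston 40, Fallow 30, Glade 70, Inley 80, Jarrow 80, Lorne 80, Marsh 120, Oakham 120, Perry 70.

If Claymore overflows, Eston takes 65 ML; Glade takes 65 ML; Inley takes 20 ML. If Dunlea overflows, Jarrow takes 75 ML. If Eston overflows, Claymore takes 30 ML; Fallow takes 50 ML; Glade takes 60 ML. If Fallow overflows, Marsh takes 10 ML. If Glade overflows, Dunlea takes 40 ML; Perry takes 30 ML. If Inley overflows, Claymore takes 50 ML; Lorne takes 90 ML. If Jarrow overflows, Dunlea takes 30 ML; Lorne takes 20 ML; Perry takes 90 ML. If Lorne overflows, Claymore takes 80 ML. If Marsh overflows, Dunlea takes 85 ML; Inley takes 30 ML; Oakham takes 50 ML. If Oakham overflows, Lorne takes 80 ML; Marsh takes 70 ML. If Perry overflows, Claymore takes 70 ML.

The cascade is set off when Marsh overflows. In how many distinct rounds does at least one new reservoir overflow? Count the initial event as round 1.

2

Round 1 — Marsh overflows (initial).
  Dunlea: +85 → 85 ≥ 60
  Inley: +30 → 30 < 80
  Oakham: +50 → 50 < 120
Round 2 — Dunlea overflows.
  Jarrow: +75 → 75 < 80
No further overflows.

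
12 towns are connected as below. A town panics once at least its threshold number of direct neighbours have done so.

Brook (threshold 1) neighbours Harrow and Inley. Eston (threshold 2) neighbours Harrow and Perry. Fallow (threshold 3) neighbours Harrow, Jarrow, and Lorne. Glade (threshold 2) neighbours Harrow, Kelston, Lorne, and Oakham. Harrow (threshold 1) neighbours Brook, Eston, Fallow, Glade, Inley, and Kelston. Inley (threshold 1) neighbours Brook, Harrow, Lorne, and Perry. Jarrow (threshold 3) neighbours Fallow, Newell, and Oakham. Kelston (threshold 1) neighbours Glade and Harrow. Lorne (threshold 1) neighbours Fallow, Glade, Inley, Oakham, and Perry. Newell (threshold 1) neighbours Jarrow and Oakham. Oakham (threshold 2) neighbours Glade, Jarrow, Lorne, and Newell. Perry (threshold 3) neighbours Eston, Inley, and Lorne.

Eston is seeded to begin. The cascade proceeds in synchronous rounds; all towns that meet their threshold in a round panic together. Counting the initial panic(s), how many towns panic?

Round 1 — Eston panics (initial).
Round 2 — checking thresholds:
  Harrow: 1 of 6 neighbours ≥ 1, panics.
  Perry: 1 of 3 neighbours < 3, holds.
Round 3 — checking thresholds:
  Brook: 1 of 2 neighbours ≥ 1, panics.
  Fallow: 1 of 3 neighbours < 3, holds.
  Glade: 1 of 4 neighbours < 2, holds.
  Inley: 1 of 4 neighbours ≥ 1, panics.
  Kelston: 1 of 2 neighbours ≥ 1, panics.
  Perry: 1 of 3 neighbours < 3, holds.
Round 4 — checking thresholds:
  Fallow: 1 of 3 neighbours < 3, holds.
  Glade: 2 of 4 neighbours ≥ 2, panics.
  Lorne: 1 of 5 neighbours ≥ 1, panics.
  Perry: 2 of 3 neighbours < 3, holds.
Round 5 — checking thresholds:
  Fallow: 2 of 3 neighbours < 3, holds.
  Oakham: 2 of 4 neighbours ≥ 2, panics.
  Perry: 3 of 3 neighbours ≥ 3, panics.
Round 6 — checking thresholds:
  Fallow: 2 of 3 neighbours < 3, holds.
  Jarrow: 1 of 3 neighbours < 3, holds.
  Newell: 1 of 2 neighbours ≥ 1, panics.
Round 7 — no new panics; cascade stops.

10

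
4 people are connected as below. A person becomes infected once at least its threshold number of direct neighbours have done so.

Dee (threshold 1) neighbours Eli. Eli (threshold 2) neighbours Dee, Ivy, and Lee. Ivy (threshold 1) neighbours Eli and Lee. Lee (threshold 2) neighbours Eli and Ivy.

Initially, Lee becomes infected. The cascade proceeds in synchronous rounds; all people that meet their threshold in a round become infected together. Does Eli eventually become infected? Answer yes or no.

yes

Round 1 — Lee becomes infected (initial).
Round 2 — checking thresholds:
  Eli: 1 of 3 neighbours < 2, not yet.
  Ivy: 1 of 2 neighbours ≥ 1, becomes infected.
Round 3 — checking thresholds:
  Eli: 2 of 3 neighbours ≥ 2, becomes infected.
Round 4 — checking thresholds:
  Dee: 1 of 1 neighbours ≥ 1, becomes infected.
Round 5 — no new infections; cascade stops.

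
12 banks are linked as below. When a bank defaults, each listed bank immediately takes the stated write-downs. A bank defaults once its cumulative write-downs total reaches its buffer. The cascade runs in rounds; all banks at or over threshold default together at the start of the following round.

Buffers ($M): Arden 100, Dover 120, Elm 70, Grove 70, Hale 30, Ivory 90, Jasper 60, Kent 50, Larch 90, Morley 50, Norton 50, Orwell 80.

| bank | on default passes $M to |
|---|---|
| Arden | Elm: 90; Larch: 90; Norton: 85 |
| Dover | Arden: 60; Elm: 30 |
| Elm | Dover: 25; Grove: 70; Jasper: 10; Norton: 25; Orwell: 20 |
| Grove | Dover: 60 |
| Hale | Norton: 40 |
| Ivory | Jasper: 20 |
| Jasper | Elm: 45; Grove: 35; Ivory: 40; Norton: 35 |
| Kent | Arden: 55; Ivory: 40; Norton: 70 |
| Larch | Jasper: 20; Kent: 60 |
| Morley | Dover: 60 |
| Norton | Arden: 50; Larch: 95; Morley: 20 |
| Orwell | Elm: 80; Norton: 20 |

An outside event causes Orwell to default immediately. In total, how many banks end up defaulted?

Round 1 — Orwell defaults (initial).
  Elm: +80 → 80 ≥ 70
  Norton: +20 → 20 < 50
Round 2 — Elm defaults.
  Dover: +25 → 25 < 120
  Grove: +70 → 70 ≥ 70
  Jasper: +10 → 10 < 60
  Norton: +25 → 45 < 50
Round 3 — Grove defaults.
  Dover: +60 → 85 < 120
No further defaults.

3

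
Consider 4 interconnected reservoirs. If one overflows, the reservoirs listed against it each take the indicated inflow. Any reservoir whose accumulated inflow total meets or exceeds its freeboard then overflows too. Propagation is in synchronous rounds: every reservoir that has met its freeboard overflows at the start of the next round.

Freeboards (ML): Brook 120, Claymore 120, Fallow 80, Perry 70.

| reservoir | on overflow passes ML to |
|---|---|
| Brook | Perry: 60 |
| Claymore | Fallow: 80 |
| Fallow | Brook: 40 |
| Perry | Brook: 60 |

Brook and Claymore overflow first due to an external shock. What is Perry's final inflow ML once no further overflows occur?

Round 1 — Brook, Claymore overflow (initial).
  Fallow: +80 → 80 ≥ 80
  Perry: +60 → 60 < 70
Round 2 — Fallow overflows.
No further overflows.

60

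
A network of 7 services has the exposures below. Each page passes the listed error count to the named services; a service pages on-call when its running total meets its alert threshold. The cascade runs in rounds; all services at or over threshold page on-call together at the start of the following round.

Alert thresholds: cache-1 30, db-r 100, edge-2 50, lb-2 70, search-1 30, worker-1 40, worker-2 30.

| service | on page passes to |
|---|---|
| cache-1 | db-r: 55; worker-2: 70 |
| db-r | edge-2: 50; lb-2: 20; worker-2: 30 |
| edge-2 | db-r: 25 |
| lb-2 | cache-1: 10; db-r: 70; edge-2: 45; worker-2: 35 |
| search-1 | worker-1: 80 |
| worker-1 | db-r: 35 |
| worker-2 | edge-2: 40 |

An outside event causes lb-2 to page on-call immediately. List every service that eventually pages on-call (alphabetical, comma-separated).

edge-2, lb-2, worker-2

Round 1 — lb-2 pages on-call (initial).
  cache-1: +10 → 10 < 30
  db-r: +70 → 70 < 100
  edge-2: +45 → 45 < 50
  worker-2: +35 → 35 ≥ 30
Round 2 — worker-2 pages on-call.
  edge-2: +40 → 85 ≥ 50
Round 3 — edge-2 pages on-call.
  db-r: +25 → 95 < 100
No further pages.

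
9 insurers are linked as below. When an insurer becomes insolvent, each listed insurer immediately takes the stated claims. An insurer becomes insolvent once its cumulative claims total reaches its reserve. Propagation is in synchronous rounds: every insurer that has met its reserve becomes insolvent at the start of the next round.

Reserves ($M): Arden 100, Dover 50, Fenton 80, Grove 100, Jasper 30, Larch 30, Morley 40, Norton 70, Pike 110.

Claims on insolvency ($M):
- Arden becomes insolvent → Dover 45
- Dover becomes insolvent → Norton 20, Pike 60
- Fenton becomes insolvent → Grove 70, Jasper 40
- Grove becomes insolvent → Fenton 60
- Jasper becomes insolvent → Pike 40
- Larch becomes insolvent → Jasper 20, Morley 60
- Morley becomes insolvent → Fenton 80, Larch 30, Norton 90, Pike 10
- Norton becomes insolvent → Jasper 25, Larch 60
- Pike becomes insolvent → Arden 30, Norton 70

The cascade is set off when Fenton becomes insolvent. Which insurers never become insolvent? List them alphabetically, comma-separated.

Round 1 — Fenton becomes insolvent (initial).
  Grove: +70 → 70 < 100
  Jasper: +40 → 40 ≥ 30
Round 2 — Jasper becomes insolvent.
  Pike: +40 → 40 < 110
No further insolvencies.

Arden, Dover, Grove, Larch, Morley, Norton, Pike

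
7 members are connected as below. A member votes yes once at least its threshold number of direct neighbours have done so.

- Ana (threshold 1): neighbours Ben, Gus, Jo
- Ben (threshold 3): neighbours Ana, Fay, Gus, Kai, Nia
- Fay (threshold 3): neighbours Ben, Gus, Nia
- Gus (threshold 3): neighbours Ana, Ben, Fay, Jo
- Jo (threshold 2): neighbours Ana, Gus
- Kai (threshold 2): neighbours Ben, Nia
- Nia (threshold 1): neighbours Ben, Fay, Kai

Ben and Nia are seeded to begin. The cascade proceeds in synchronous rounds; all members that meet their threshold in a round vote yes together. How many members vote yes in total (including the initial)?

Round 1 — Ben, Nia vote yes (initial).
Round 2 — checking thresholds:
  Ana: 1 of 3 neighbours ≥ 1, votes yes.
  Fay: 2 of 3 neighbours < 3, below threshold.
  Gus: 1 of 4 neighbours < 3, below threshold.
  Kai: 2 of 2 neighbours ≥ 2, votes yes.
Round 3 — no new yes votes; cascade stops.

4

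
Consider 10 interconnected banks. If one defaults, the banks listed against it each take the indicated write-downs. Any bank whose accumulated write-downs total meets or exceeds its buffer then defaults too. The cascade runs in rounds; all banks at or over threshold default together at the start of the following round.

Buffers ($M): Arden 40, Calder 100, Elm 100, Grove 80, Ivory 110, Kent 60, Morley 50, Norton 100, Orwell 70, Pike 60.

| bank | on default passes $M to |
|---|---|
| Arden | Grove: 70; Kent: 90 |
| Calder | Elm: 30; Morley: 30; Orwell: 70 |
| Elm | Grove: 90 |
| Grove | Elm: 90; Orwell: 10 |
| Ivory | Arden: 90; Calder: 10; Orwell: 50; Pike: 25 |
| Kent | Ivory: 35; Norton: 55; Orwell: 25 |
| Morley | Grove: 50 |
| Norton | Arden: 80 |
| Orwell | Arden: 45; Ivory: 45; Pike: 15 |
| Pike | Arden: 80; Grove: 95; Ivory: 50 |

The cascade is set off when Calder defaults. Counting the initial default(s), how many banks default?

Round 1 — Calder defaults (initial).
  Elm: +30 → 30 < 100
  Morley: +30 → 30 < 50
  Orwell: +70 → 70 ≥ 70
Round 2 — Orwell defaults.
  Arden: +45 → 45 ≥ 40
  Ivory: +45 → 45 < 110
  Pike: +15 → 15 < 60
Round 3 — Arden defaults.
  Grove: +70 → 70 < 80
  Kent: +90 → 90 ≥ 60
Round 4 — Kent defaults.
  Ivory: +35 → 80 < 110
  Norton: +55 → 55 < 100
No further defaults.

4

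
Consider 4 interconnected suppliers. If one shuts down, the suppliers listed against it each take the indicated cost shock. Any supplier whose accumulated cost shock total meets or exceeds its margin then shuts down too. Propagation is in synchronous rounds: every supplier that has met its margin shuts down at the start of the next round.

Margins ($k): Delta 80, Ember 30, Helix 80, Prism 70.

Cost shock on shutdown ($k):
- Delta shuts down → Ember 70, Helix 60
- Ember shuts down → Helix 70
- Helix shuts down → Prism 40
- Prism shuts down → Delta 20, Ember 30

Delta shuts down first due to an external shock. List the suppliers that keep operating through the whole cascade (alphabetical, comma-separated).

Prism

Round 1 — Delta shuts down (initial).
  Ember: +70 → 70 ≥ 30
  Helix: +60 → 60 < 80
Round 2 — Ember shuts down.
  Helix: +70 → 130 ≥ 80
Round 3 — Helix shuts down.
  Prism: +40 → 40 < 70
No further shutdowns.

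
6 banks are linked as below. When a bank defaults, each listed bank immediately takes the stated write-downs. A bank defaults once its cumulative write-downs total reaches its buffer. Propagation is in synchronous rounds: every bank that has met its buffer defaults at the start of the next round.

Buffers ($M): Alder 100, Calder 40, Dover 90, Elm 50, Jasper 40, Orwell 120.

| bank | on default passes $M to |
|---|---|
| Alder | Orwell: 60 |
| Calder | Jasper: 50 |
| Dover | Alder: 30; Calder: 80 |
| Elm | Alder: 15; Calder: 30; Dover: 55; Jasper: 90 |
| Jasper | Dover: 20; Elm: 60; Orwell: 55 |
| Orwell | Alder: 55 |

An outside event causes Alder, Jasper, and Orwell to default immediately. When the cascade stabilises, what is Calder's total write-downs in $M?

30

Round 1 — Alder, Jasper, Orwell default (initial).
  Dover: +20 → 20 < 90
  Elm: +60 → 60 ≥ 50
Round 2 — Elm defaults.
  Calder: +30 → 30 < 40
  Dover: +55 → 75 < 90
No further defaults.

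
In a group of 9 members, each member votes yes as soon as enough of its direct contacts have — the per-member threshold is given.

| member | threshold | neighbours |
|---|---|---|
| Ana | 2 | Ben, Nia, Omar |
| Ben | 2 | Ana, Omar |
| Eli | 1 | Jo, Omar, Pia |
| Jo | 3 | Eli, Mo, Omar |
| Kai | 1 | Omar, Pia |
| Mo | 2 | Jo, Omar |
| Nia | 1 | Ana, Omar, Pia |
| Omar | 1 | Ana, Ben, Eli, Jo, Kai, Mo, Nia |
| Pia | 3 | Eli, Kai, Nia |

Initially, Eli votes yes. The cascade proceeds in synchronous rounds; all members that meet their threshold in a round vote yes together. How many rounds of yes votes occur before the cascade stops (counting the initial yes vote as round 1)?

Round 1 — Eli votes yes (initial).
Round 2 — checking thresholds:
  Jo: 1 of 3 neighbours < 3, not yet.
  Omar: 1 of 7 neighbours ≥ 1, votes yes.
  Pia: 1 of 3 neighbours < 3, not yet.
Round 3 — checking thresholds:
  Ana: 1 of 3 neighbours < 2, not yet.
  Ben: 1 of 2 neighbours < 2, not yet.
  Jo: 2 of 3 neighbours < 3, not yet.
  Kai: 1 of 2 neighbours ≥ 1, votes yes.
  Mo: 1 of 2 neighbours < 2, not yet.
  Nia: 1 of 3 neighbours ≥ 1, votes yes.
  Pia: 1 of 3 neighbours < 3, not yet.
Round 4 — checking thresholds:
  Ana: 2 of 3 neighbours ≥ 2, votes yes.
  Ben: 1 of 2 neighbours < 2, not yet.
  Jo: 2 of 3 neighbours < 3, not yet.
  Mo: 1 of 2 neighbours < 2, not yet.
  Pia: 3 of 3 neighbours ≥ 3, votes yes.
Round 5 — checking thresholds:
  Ben: 2 of 2 neighbours ≥ 2, votes yes.
  Jo: 2 of 3 neighbours < 3, not yet.
  Mo: 1 of 2 neighbours < 2, not yet.
Round 6 — no new yes votes; cascade stops.

5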